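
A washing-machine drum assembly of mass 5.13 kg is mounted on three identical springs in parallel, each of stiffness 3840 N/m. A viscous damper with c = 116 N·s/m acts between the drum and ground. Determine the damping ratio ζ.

Parallel springs add: k_eq = 3 × 3840 = 11520 N/m.
ω_n = √(k_eq/m) = √(11520/5.13) = 47.39 rad/s.
Critical damping c_c = 2√(k_eq·m) = 2√(11520 × 5.13) = 486.2 N·s/m, so ζ = c/c_c = 116/486.2 = 0.2386.

0.239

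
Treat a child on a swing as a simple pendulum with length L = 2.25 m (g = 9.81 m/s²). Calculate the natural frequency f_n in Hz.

0.332 Hz

For a simple pendulum ω_n = √(g/L) = √(9.81/2.25) = √4.360 = 2.088 rad/s.
f_n = ω_n/(2π) = 2.088/6.283 = 0.3323 Hz.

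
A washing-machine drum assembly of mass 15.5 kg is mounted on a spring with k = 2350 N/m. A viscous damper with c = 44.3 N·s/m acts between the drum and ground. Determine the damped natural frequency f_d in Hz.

1.95 Hz

ω_n = √(k/m) = √(2350/15.5) = 12.31 rad/s.
Critical damping c_c = 2√(k·m) = 2√(2350 × 15.5) = 381.7 N·s/m, so ζ = c/c_c = 44.3/381.7 = 0.1161.
ω_d = ω_n√(1 − ζ²) = 12.31 × √(1 − 0.0135) = 12.23 rad/s.
f_d = ω_d/(2π) = 1.946 Hz.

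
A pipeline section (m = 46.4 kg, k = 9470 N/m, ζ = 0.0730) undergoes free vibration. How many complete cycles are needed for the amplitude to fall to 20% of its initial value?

4 cycles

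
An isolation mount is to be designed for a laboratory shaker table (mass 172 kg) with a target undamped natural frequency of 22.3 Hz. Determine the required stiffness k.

ω_n = 2πf_n = 2π × 22.3 = 140.1 rad/s.
k = m·ω_n² = 172 × 140.1² = 172 × 19630 = 3377000 N/m.

3380000 N/m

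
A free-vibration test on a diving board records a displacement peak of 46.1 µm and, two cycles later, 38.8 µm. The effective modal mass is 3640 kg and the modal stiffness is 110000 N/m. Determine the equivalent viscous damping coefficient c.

Logarithmic decrement δ = (1/n)·ln(x₀/x_n) = (1/2)·ln(46.1/38.8) = (1/2)·ln(1.188) = 0.08620.
ζ = δ/√(4π² + δ²) = 0.08620/√(39.48 + 0.00743) = 0.08620/6.284 = 0.01372.
c = ζ · 2√(km) = 0.01372 × 2√(110000 × 3640) = 0.01372 × 40020 = 549.0 N·s/m.

549 N·s/m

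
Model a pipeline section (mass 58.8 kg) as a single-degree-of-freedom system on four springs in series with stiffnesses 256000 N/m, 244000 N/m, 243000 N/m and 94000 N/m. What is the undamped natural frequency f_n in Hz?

4.35 Hz

Series springs: 1/k_eq = 1/256000 + 1/244000 + 1/243000 + 1/94000 = 2.276×10^-5, so k_eq = 43940 N/m.
ω_n = √(k_eq/m) = √(43940/58.8) = √747.3 = 27.34 rad/s.
f_n = ω_n/(2π) = 27.34/6.283 = 4.351 Hz.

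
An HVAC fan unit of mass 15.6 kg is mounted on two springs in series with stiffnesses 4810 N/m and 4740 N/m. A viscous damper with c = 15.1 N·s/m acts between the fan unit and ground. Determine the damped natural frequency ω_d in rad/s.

12.4 rad/s

Series springs: 1/k_eq = 1/4810 + 1/4740 = 0.0004189, so k_eq = 2387 N/m.
ω_n = √(k_eq/m) = √(2387/15.6) = 12.37 rad/s.
Critical damping c_c = 2√(k_eq·m) = 2√(2387 × 15.6) = 386.0 N·s/m, so ζ = c/c_c = 15.1/386.0 = 0.03912.
ω_d = ω_n√(1 − ζ²) = 12.37 × √(1 − 0.00153) = 12.36 rad/s.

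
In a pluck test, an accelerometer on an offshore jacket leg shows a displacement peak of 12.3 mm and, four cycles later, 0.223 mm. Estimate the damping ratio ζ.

0.158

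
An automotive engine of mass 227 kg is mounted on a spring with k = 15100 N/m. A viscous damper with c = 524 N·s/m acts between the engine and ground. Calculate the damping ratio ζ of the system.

ω_n = √(k/m) = √(15100/227) = 8.156 rad/s.
Critical damping c_c = 2√(k·m) = 2√(15100 × 227) = 3703 N·s/m, so ζ = c/c_c = 524/3703 = 0.1415.

0.142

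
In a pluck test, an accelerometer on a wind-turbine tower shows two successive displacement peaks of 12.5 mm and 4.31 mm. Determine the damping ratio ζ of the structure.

Logarithmic decrement δ = (1/n)·ln(x₀/x_n) = (1/1)·ln(12.5/4.31) = (1/1)·ln(2.900) = 1.065.
ζ = δ/√(4π² + δ²) = 1.065/√(39.48 + 1.13) = 1.065/6.373 = 0.1671.

0.167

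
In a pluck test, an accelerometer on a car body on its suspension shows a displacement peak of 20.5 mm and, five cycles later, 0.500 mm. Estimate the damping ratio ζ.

0.117

Logarithmic decrement δ = (1/n)·ln(x₀/x_n) = (1/5)·ln(20.5/0.500) = (1/5)·ln(41.00) = 0.7427.
ζ = δ/√(4π² + δ²) = 0.7427/√(39.48 + 0.552) = 0.7427/6.327 = 0.1174.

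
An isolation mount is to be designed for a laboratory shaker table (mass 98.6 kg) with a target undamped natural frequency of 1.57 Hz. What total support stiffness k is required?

ω_n = 2πf_n = 2π × 1.57 = 9.865 rad/s.
k = m·ω_n² = 98.6 × 9.865² = 98.6 × 97.31 = 9595 N/m.

9590 N/m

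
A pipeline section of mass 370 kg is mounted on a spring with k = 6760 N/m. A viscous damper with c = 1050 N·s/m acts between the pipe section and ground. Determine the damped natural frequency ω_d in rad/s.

ω_n = √(k/m) = √(6760/370) = 4.274 rad/s.
Critical damping c_c = 2√(k·m) = 2√(6760 × 370) = 3163 N·s/m, so ζ = c/c_c = 1050/3163 = 0.3320.
ω_d = ω_n√(1 − ζ²) = 4.274 × √(1 − 0.110) = 4.032 rad/s.

4.03 rad/s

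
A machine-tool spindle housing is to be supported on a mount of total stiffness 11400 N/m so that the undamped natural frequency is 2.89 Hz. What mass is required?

34.6 kg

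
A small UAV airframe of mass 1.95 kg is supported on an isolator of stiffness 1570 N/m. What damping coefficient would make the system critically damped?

111 N·s/m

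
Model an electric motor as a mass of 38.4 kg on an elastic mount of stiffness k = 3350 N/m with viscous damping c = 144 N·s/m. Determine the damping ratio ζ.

0.201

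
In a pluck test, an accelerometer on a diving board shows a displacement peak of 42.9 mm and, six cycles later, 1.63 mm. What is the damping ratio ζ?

Logarithmic decrement δ = (1/n)·ln(x₀/x_n) = (1/6)·ln(42.9/1.63) = (1/6)·ln(26.32) = 0.5450.
ζ = δ/√(4π² + δ²) = 0.5450/√(39.48 + 0.297) = 0.5450/6.307 = 0.08642.

0.0864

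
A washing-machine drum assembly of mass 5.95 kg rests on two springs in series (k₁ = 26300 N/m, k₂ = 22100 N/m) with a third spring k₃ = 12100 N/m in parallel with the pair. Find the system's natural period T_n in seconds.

Series pair: k_s = k₁k₂/(k₁+k₂) = (26300)(22100)/(26300 + 22100) = 12010 N/m. In parallel with k₃: k_eq = 12010 + 12100 = 24110 N/m.
ω_n = √(k_eq/m) = √(24110/5.95) = √4052 = 63.65 rad/s.
T_n = 2π/ω_n = 6.283/63.65 = 0.09871 s.

0.0987 s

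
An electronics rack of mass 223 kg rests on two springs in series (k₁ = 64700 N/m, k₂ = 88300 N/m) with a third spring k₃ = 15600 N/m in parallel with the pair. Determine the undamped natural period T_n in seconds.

0.408 s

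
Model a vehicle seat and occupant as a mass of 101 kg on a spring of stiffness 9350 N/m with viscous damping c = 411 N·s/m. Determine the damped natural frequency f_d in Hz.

ω_n = √(k/m) = √(9350/101) = 9.622 rad/s.
Critical damping c_c = 2√(k·m) = 2√(9350 × 101) = 1944 N·s/m, so ζ = c/c_c = 411/1944 = 0.2115.
ω_d = ω_n√(1 − ζ²) = 9.622 × √(1 − 0.0447) = 9.404 rad/s.
f_d = ω_d/(2π) = 1.497 Hz.

1.50 Hz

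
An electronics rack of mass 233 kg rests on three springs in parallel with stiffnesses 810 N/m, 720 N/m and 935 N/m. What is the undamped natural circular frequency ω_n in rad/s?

3.25 rad/s

Parallel springs add: k_eq = 810 + 720 + 935 = 2465 N/m.
ω_n = √(k_eq/m) = √(2465/233) = √10.58 = 3.253 rad/s.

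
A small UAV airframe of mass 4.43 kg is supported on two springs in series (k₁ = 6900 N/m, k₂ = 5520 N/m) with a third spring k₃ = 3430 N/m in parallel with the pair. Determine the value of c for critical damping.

339 N·s/m

Series pair: k_s = k₁k₂/(k₁+k₂) = (6900)(5520)/(6900 + 5520) = 3067 N/m. In parallel with k₃: k_eq = 3067 + 3430 = 6497 N/m.
c_c = 2√(k_eq·m) = 2√(6497 × 4.43) = 2 × 169.6 = 339.3 N·s/m.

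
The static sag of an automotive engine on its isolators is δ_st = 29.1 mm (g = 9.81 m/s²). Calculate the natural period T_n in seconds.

0.342 s

ω_n = √(g/δ_st) = √(9.81/0.0291) = √337.1 = 18.36 rad/s.
T_n = 2π/ω_n = 6.283/18.36 = 0.3422 s.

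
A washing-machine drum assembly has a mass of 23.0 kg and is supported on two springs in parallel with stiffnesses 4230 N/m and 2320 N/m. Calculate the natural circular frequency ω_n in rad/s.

16.9 rad/s

Parallel springs add: k_eq = 4230 + 2320 = 6550 N/m.
ω_n = √(k_eq/m) = √(6550/23.0) = √284.8 = 16.88 rad/s.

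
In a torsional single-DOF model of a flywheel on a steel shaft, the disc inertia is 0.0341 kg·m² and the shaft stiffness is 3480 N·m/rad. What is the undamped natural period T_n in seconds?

ω_n = √(k_t/J) = √(3480/0.0341) = √102100 = 319.5 rad/s.
T_n = 2π/ω_n = 6.283/319.5 = 0.01967 s.

0.0197 s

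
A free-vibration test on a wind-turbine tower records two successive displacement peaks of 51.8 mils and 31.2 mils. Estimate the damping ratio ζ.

0.0804

Logarithmic decrement δ = (1/n)·ln(x₀/x_n) = (1/1)·ln(51.8/31.2) = (1/1)·ln(1.660) = 0.5070.
ζ = δ/√(4π² + δ²) = 0.5070/√(39.48 + 0.257) = 0.5070/6.304 = 0.08043.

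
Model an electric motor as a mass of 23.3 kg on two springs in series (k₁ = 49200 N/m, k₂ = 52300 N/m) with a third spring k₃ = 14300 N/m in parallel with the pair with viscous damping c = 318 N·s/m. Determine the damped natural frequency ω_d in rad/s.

Series pair: k_s = k₁k₂/(k₁+k₂) = (49200)(52300)/(49200 + 52300) = 25350 N/m. In parallel with k₃: k_eq = 25350 + 14300 = 39650 N/m.
ω_n = √(k_eq/m) = √(39650/23.3) = 41.25 rad/s.
Critical damping c_c = 2√(k_eq·m) = 2√(39650 × 23.3) = 1922 N·s/m, so ζ = c/c_c = 318/1922 = 0.1654.
ω_d = ω_n√(1 − ζ²) = 41.25 × √(1 − 0.0274) = 40.68 rad/s.

40.7 rad/s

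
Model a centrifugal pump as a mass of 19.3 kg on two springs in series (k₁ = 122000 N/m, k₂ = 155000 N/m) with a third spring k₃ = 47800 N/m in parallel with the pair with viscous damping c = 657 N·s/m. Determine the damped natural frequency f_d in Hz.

Series pair: k_s = k₁k₂/(k₁+k₂) = (122000)(155000)/(122000 + 155000) = 68270 N/m. In parallel with k₃: k_eq = 68270 + 47800 = 116100 N/m.
ω_n = √(k_eq/m) = √(116100/19.3) = 77.55 rad/s.
Critical damping c_c = 2√(k_eq·m) = 2√(116100 × 19.3) = 2993 N·s/m, so ζ = c/c_c = 657/2993 = 0.2195.
ω_d = ω_n√(1 − ζ²) = 77.55 × √(1 − 0.0482) = 75.66 rad/s.
f_d = ω_d/(2π) = 12.04 Hz.

12.0 Hz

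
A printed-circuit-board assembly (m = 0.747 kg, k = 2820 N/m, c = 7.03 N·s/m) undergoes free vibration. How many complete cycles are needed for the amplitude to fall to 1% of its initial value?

ζ = c/(2√(km)) = 7.03/(2√(2820 × 0.747)) = 7.03/91.79 = 0.07658.
Logarithmic decrement δ = 2πζ/√(1 − ζ²) = 2π × 0.07658/√(1 − 0.00587) = 0.4826.
x_n/x₀ = e^(−nδ) ≤ 0.01; take ln: n ≥ ln(1/0.01)/δ = 4.605/0.4826 = 9.542.
So 10 complete cycles are required.

10 cycles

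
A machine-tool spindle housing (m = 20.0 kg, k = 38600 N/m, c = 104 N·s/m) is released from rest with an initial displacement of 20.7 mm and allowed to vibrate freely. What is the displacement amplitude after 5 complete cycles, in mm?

3.21 mm

ζ = c/(2√(km)) = 104/(2√(38600 × 20.0)) = 104/1757 = 0.05918.
Logarithmic decrement δ = 2πζ/√(1 − ζ²) = 2π × 0.05918/√(1 − 0.00350) = 0.3725.
After n cycles, x_n/x₀ = e^(−nδ), so x_5 = 20.7 × e^(−5 × 0.3725) = 20.7 × 0.1553 = 3.214 mm.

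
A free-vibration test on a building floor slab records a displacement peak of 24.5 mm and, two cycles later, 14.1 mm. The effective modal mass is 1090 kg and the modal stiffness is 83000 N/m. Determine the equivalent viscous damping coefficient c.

836 N·s/m

Logarithmic decrement δ = (1/n)·ln(x₀/x_n) = (1/2)·ln(24.5/14.1) = (1/2)·ln(1.738) = 0.2762.
ζ = δ/√(4π² + δ²) = 0.2762/√(39.48 + 0.0763) = 0.2762/6.289 = 0.04392.
c = ζ · 2√(km) = 0.04392 × 2√(83000 × 1090) = 0.04392 × 19020 = 835.6 N·s/m.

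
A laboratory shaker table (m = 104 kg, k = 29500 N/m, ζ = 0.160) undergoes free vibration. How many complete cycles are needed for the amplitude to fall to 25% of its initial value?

2 cycles

Logarithmic decrement δ = 2πζ/√(1 − ζ²) = 2π × 0.1600/√(1 − 0.0256) = 1.018.
x_n/x₀ = e^(−nδ) ≤ 0.25; take ln: n ≥ ln(1/0.25)/δ = 1.386/1.018 = 1.361.
So 2 complete cycles are required.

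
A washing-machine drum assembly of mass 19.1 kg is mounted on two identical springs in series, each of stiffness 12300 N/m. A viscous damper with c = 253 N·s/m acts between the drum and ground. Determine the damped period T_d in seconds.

Series springs: 1/k_eq = 2/12300, so k_eq = 12300/2 = 6150 N/m.
ω_n = √(k_eq/m) = √(6150/19.1) = 17.94 rad/s.
Critical damping c_c = 2√(k_eq·m) = 2√(6150 × 19.1) = 685.5 N·s/m, so ζ = c/c_c = 253/685.5 = 0.3691.
ω_d = ω_n√(1 − ζ²) = 17.94 × √(1 − 0.136) = 16.68 rad/s.
T_d = 2π/ω_d = 0.3768 s.

0.377 s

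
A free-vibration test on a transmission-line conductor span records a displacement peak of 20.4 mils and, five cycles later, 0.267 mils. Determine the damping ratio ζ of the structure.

Logarithmic decrement δ = (1/n)·ln(x₀/x_n) = (1/5)·ln(20.4/0.267) = (1/5)·ln(76.40) = 0.8672.
ζ = δ/√(4π² + δ²) = 0.8672/√(39.48 + 0.752) = 0.8672/6.343 = 0.1367.

0.137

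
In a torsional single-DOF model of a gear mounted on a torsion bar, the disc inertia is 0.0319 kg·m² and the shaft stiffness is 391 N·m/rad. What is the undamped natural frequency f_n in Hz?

17.6 Hz

ω_n = √(k_t/J) = √(391/0.0319) = √12260 = 110.7 rad/s.
f_n = ω_n/(2π) = 110.7/6.283 = 17.62 Hz.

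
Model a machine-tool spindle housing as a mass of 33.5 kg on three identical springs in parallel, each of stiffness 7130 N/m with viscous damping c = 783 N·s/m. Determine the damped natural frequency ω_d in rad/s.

22.4 rad/s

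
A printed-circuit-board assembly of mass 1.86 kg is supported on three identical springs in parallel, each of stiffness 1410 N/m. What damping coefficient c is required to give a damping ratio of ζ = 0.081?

14.4 N·s/m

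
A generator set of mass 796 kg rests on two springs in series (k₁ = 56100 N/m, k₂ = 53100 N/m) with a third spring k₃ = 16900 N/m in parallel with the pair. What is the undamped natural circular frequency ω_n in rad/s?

Series pair: k_s = k₁k₂/(k₁+k₂) = (56100)(53100)/(56100 + 53100) = 27280 N/m. In parallel with k₃: k_eq = 27280 + 16900 = 44180 N/m.
ω_n = √(k_eq/m) = √(44180/796) = √55.50 = 7.450 rad/s.

7.45 rad/s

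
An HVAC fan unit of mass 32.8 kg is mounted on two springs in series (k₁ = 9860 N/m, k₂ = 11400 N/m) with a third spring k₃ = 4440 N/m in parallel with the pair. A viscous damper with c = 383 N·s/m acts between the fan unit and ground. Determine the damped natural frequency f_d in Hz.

2.58 Hz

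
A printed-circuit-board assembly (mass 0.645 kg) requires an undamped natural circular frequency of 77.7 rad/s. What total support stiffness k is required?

k = m·ω_n² = 0.645 × 77.70² = 0.645 × 6037 = 3894 N/m.

3890 N/m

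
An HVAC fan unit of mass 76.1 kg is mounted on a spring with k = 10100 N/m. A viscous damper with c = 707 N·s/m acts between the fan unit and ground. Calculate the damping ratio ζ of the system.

0.403

ω_n = √(k/m) = √(10100/76.1) = 11.52 rad/s.
Critical damping c_c = 2√(k·m) = 2√(10100 × 76.1) = 1753 N·s/m, so ζ = c/c_c = 707/1753 = 0.4032.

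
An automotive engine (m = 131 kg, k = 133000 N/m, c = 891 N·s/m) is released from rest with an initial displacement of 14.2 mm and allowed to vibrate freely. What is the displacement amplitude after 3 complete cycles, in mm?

1.88 mm

ζ = c/(2√(km)) = 891/(2√(133000 × 131)) = 891/8348 = 0.1067.
Logarithmic decrement δ = 2πζ/√(1 − ζ²) = 2π × 0.1067/√(1 − 0.0114) = 0.6745.
After n cycles, x_n/x₀ = e^(−nδ), so x_3 = 14.2 × e^(−3 × 0.6745) = 14.2 × 0.1322 = 1.877 mm.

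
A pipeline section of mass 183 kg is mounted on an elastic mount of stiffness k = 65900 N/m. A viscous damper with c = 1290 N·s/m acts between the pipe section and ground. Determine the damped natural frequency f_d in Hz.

2.97 Hz

ω_n = √(k/m) = √(65900/183) = 18.98 rad/s.
Critical damping c_c = 2√(k·m) = 2√(65900 × 183) = 6945 N·s/m, so ζ = c/c_c = 1290/6945 = 0.1857.
ω_d = ω_n√(1 − ζ²) = 18.98 × √(1 − 0.0345) = 18.65 rad/s.
f_d = ω_d/(2π) = 2.968 Hz.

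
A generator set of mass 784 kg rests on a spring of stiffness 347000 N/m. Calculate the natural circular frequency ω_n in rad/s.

ω_n = √(k/m) = √(347000/784) = √442.6 = 21.04 rad/s.

21.0 rad/s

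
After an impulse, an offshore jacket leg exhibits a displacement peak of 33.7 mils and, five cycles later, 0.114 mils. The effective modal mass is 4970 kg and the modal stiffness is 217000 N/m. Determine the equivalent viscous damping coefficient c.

11700 N·s/m

Logarithmic decrement δ = (1/n)·ln(x₀/x_n) = (1/5)·ln(33.7/0.114) = (1/5)·ln(295.6) = 1.138.
ζ = δ/√(4π² + δ²) = 1.138/√(39.48 + 1.29) = 1.138/6.385 = 0.1782.
c = ζ · 2√(km) = 0.1782 × 2√(217000 × 4970) = 0.1782 × 65680 = 11700 N·s/m.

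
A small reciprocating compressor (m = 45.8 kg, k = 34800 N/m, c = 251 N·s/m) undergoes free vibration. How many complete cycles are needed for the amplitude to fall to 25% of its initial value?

ζ = c/(2√(km)) = 251/(2√(34800 × 45.8)) = 251/2525 = 0.09941.
Logarithmic decrement δ = 2πζ/√(1 − ζ²) = 2π × 0.09941/√(1 − 0.00988) = 0.6277.
x_n/x₀ = e^(−nδ) ≤ 0.25; take ln: n ≥ ln(1/0.25)/δ = 1.386/0.6277 = 2.209.
So 3 complete cycles are required.

3 cycles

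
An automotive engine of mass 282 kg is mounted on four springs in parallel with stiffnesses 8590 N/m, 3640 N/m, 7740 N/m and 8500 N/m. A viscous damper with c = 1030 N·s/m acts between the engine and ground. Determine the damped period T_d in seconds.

0.636 s

Parallel springs add: k_eq = 8590 + 3640 + 7740 + 8500 = 28470 N/m.
ω_n = √(k_eq/m) = √(28470/282) = 10.05 rad/s.
Critical damping c_c = 2√(k_eq·m) = 2√(28470 × 282) = 5667 N·s/m, so ζ = c/c_c = 1030/5667 = 0.1818.
ω_d = ω_n√(1 − ζ²) = 10.05 × √(1 − 0.0330) = 9.880 rad/s.
T_d = 2π/ω_d = 0.6359 s.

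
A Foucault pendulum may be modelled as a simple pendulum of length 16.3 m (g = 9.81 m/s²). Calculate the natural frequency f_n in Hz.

0.123 Hz

For a simple pendulum ω_n = √(g/L) = √(9.81/16.3) = √0.6018 = 0.7758 rad/s.
f_n = ω_n/(2π) = 0.7758/6.283 = 0.1235 Hz.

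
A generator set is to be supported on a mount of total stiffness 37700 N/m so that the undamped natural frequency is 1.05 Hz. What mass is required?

866 kg

ω_n = 2πf_n = 2π × 1.05 = 6.597 rad/s.
m = k/ω_n² = 37700/6.597² = 37700/43.52 = 866.2 kg.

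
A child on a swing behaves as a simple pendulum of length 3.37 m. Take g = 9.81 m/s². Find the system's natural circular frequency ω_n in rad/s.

For a simple pendulum ω_n = √(g/L) = √(9.81/3.37) = √2.911 = 1.706 rad/s.

1.71 rad/s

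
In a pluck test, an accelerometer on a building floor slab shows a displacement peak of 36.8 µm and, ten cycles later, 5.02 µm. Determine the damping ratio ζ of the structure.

Logarithmic decrement δ = (1/n)·ln(x₀/x_n) = (1/10)·ln(36.8/5.02) = (1/10)·ln(7.331) = 0.1992.
ζ = δ/√(4π² + δ²) = 0.1992/√(39.48 + 0.0397) = 0.1992/6.286 = 0.03169.

0.0317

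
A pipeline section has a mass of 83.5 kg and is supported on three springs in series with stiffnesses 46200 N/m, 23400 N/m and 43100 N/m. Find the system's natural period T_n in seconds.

Series springs: 1/k_eq = 1/46200 + 1/23400 + 1/43100 = 8.758×10^-5, so k_eq = 11420 N/m.
ω_n = √(k_eq/m) = √(11420/83.5) = √136.7 = 11.69 rad/s.
T_n = 2π/ω_n = 6.283/11.69 = 0.5373 s.

0.537 s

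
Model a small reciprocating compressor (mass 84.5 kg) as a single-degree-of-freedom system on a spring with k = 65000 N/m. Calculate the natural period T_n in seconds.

0.227 s

ω_n = √(k/m) = √(65000/84.5) = √769.2 = 27.74 rad/s.
T_n = 2π/ω_n = 6.283/27.74 = 0.2265 s.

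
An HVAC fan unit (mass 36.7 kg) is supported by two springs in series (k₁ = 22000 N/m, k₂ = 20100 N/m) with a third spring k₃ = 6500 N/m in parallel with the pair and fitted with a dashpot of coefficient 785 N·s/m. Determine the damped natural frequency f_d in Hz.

Series pair: k_s = k₁k₂/(k₁+k₂) = (22000)(20100)/(22000 + 20100) = 10500 N/m. In parallel with k₃: k_eq = 10500 + 6500 = 17000 N/m.
ω_n = √(k_eq/m) = √(17000/36.7) = 21.52 rad/s.
Critical damping c_c = 2√(k_eq·m) = 2√(17000 × 36.7) = 1580 N·s/m, so ζ = c/c_c = 785/1580 = 0.4969.
ω_d = ω_n√(1 − ζ²) = 21.52 × √(1 − 0.247) = 18.68 rad/s.
f_d = ω_d/(2π) = 2.973 Hz.

2.97 Hz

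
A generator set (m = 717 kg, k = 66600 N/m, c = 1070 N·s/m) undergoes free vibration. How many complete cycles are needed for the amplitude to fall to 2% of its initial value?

9 cycles

ζ = c/(2√(km)) = 1070/(2√(66600 × 717)) = 1070/13820 = 0.07742.
Logarithmic decrement δ = 2πζ/√(1 − ζ²) = 2π × 0.07742/√(1 − 0.00599) = 0.4879.
x_n/x₀ = e^(−nδ) ≤ 0.02; take ln: n ≥ ln(1/0.02)/δ = 3.912/0.4879 = 8.018.
So 9 complete cycles are required.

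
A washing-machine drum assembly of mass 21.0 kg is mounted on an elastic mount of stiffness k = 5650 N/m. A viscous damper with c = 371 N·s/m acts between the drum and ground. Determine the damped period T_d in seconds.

ω_n = √(k/m) = √(5650/21.0) = 16.40 rad/s.
Critical damping c_c = 2√(k·m) = 2√(5650 × 21.0) = 688.9 N·s/m, so ζ = c/c_c = 371/688.9 = 0.5385.
ω_d = ω_n√(1 − ζ²) = 16.40 × √(1 − 0.290) = 13.82 rad/s.
T_d = 2π/ω_d = 0.4546 s.

0.455 s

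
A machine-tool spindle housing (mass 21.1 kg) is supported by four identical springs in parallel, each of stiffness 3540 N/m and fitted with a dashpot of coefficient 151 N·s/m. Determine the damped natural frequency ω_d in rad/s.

Parallel springs add: k_eq = 4 × 3540 = 14160 N/m.
ω_n = √(k_eq/m) = √(14160/21.1) = 25.91 rad/s.
Critical damping c_c = 2√(k_eq·m) = 2√(14160 × 21.1) = 1093 N·s/m, so ζ = c/c_c = 151/1093 = 0.1381.
ω_d = ω_n√(1 − ζ²) = 25.91 × √(1 − 0.0191) = 25.66 rad/s.

25.7 rad/s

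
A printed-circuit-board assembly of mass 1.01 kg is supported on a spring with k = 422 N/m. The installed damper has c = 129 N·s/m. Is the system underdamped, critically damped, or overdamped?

c_c = 2√(k·m) = 41.29 N·s/m; ζ = c/c_c = 129/41.29 = 3.12.
Since ζ > 1 the system is overdamped.

overdamped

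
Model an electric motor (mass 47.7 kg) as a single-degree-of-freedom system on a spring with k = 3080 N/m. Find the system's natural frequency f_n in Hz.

ω_n = √(k/m) = √(3080/47.7) = √64.57 = 8.036 rad/s.
f_n = ω_n/(2π) = 8.036/6.283 = 1.279 Hz.

1.28 Hz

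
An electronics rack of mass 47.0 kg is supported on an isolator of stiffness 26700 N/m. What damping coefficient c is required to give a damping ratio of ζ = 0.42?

c_c = 2√(k·m) = 2√(26700 × 47.0) = 2240 N·s/m.
c = ζ·c_c = 0.42 × 2240 = 941.0 N·s/m.

941 N·s/m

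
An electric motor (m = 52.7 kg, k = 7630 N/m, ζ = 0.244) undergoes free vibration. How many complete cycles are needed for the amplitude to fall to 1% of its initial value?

Logarithmic decrement δ = 2πζ/√(1 − ζ²) = 2π × 0.2440/√(1 − 0.0595) = 1.581.
x_n/x₀ = e^(−nδ) ≤ 0.01; take ln: n ≥ ln(1/0.01)/δ = 4.605/1.581 = 2.913.
So 3 complete cycles are required.

3 cycles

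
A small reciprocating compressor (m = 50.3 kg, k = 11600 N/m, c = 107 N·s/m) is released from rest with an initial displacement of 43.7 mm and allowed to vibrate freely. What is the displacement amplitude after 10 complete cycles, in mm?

ζ = c/(2√(km)) = 107/(2√(11600 × 50.3)) = 107/1528 = 0.07004.
Logarithmic decrement δ = 2πζ/√(1 − ζ²) = 2π × 0.07004/√(1 − 0.00491) = 0.4412.
After n cycles, x_n/x₀ = e^(−nδ), so x_10 = 43.7 × e^(−10 × 0.4412) = 43.7 × 0.01214 = 0.5304 mm.

0.530 mm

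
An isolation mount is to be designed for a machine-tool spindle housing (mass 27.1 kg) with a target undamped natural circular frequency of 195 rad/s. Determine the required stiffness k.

1030000 N/m

k = m·ω_n² = 27.1 × 195.0² = 27.1 × 38020 = 1030000 N/m.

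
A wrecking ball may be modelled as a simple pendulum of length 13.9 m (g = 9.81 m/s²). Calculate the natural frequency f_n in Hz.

For a simple pendulum ω_n = √(g/L) = √(9.81/13.9) = √0.7058 = 0.8401 rad/s.
f_n = ω_n/(2π) = 0.8401/6.283 = 0.1337 Hz.

0.134 Hz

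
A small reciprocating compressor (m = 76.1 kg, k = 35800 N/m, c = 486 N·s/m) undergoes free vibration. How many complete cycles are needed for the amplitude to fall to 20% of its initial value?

2 cycles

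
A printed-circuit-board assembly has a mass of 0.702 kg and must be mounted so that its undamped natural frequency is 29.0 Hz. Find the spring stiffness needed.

ω_n = 2πf_n = 2π × 29.0 = 182.2 rad/s.
k = m·ω_n² = 0.702 × 182.2² = 0.702 × 33200 = 23310 N/m.

23300 N/m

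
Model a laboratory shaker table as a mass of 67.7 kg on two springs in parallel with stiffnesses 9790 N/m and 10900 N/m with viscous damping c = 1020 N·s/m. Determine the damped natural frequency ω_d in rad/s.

15.8 rad/s

Parallel springs add: k_eq = 9790 + 10900 = 20690 N/m.
ω_n = √(k_eq/m) = √(20690/67.7) = 17.48 rad/s.
Critical damping c_c = 2√(k_eq·m) = 2√(20690 × 67.7) = 2367 N·s/m, so ζ = c/c_c = 1020/2367 = 0.4309.
ω_d = ω_n√(1 − ζ²) = 17.48 × √(1 − 0.186) = 15.78 rad/s.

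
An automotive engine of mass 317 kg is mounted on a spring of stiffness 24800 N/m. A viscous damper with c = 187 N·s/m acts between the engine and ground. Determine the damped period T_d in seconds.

ω_n = √(k/m) = √(24800/317) = 8.845 rad/s.
Critical damping c_c = 2√(k·m) = 2√(24800 × 317) = 5608 N·s/m, so ζ = c/c_c = 187/5608 = 0.03335.
ω_d = ω_n√(1 − ζ²) = 8.845 × √(1 − 0.00111) = 8.840 rad/s.
T_d = 2π/ω_d = 0.7108 s.

0.711 s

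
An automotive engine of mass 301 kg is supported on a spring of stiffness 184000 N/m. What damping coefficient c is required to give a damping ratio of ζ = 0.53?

c_c = 2√(k·m) = 2√(184000 × 301) = 14880 N·s/m.
c = ζ·c_c = 0.53 × 14880 = 7889 N·s/m.

7890 N·s/m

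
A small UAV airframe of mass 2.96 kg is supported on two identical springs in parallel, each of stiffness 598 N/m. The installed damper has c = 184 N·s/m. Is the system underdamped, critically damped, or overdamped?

overdamped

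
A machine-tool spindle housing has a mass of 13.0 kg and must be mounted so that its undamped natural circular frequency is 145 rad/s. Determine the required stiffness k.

273000 N/m

k = m·ω_n² = 13.0 × 145.0² = 13.0 × 21020 = 273300 N/m.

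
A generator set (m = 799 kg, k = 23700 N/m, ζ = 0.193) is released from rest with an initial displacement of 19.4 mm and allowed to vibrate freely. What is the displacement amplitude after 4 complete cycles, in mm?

Logarithmic decrement δ = 2πζ/√(1 − ζ²) = 2π × 0.1930/√(1 − 0.0372) = 1.236.
After n cycles, x_n/x₀ = e^(−nδ), so x_4 = 19.4 × e^(−4 × 1.236) = 19.4 × 0.007129 = 0.1383 mm.

0.138 mm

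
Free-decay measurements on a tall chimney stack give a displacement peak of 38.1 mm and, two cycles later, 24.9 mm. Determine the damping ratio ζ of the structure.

0.0338

Logarithmic decrement δ = (1/n)·ln(x₀/x_n) = (1/2)·ln(38.1/24.9) = (1/2)·ln(1.530) = 0.2127.
ζ = δ/√(4π² + δ²) = 0.2127/√(39.48 + 0.0452) = 0.2127/6.287 = 0.03383.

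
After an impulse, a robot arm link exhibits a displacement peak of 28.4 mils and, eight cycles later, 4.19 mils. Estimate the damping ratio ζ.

0.0380

Logarithmic decrement δ = (1/n)·ln(x₀/x_n) = (1/8)·ln(28.4/4.19) = (1/8)·ln(6.778) = 0.2392.
ζ = δ/√(4π² + δ²) = 0.2392/√(39.48 + 0.0572) = 0.2392/6.288 = 0.03804.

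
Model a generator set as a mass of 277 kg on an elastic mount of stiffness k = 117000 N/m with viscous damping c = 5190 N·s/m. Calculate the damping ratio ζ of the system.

0.456

ω_n = √(k/m) = √(117000/277) = 20.55 rad/s.
Critical damping c_c = 2√(k·m) = 2√(117000 × 277) = 11390 N·s/m, so ζ = c/c_c = 5190/11390 = 0.4558.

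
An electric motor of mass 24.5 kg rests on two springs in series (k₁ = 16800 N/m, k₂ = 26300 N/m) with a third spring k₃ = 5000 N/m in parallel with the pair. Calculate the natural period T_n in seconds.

Series pair: k_s = k₁k₂/(k₁+k₂) = (16800)(26300)/(16800 + 26300) = 10250 N/m. In parallel with k₃: k_eq = 10250 + 5000 = 15250 N/m.
ω_n = √(k_eq/m) = √(15250/24.5) = √622.5 = 24.95 rad/s.
T_n = 2π/ω_n = 6.283/24.95 = 0.2518 s.

0.252 s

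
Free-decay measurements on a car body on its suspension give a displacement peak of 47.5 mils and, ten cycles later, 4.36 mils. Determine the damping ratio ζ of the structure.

Logarithmic decrement δ = (1/n)·ln(x₀/x_n) = (1/10)·ln(47.5/4.36) = (1/10)·ln(10.89) = 0.2388.
ζ = δ/√(4π² + δ²) = 0.2388/√(39.48 + 0.0570) = 0.2388/6.288 = 0.03798.

0.0380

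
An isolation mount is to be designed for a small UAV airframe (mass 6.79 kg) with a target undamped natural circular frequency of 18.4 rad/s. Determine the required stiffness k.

2300 N/m

k = m·ω_n² = 6.79 × 18.40² = 6.79 × 338.6 = 2299 N/m.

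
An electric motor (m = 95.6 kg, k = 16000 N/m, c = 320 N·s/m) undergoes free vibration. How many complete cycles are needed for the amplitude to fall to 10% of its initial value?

3 cycles

ζ = c/(2√(km)) = 320/(2√(16000 × 95.6)) = 320/2474 = 0.1294.
Logarithmic decrement δ = 2πζ/√(1 − ζ²) = 2π × 0.1294/√(1 − 0.0167) = 0.8197.
x_n/x₀ = e^(−nδ) ≤ 0.1; take ln: n ≥ ln(1/0.1)/δ = 2.303/0.8197 = 2.809.
So 3 complete cycles are required.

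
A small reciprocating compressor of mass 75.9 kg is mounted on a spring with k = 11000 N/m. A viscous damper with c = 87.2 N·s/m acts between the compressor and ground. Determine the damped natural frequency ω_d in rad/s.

12.0 rad/s

ω_n = √(k/m) = √(11000/75.9) = 12.04 rad/s.
Critical damping c_c = 2√(k·m) = 2√(11000 × 75.9) = 1827 N·s/m, so ζ = c/c_c = 87.2/1827 = 0.04772.
ω_d = ω_n√(1 − ζ²) = 12.04 × √(1 − 0.00228) = 12.02 rad/s.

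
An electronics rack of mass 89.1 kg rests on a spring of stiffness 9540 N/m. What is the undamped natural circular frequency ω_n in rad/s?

ω_n = √(k/m) = √(9540/89.1) = √107.1 = 10.35 rad/s.

10.3 rad/s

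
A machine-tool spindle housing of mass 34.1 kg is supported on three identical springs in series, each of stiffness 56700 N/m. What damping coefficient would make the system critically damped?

Series springs: 1/k_eq = 3/56700, so k_eq = 56700/3 = 18900 N/m.
c_c = 2√(k_eq·m) = 2√(18900 × 34.1) = 2 × 802.8 = 1606 N·s/m.

1610 N·s/m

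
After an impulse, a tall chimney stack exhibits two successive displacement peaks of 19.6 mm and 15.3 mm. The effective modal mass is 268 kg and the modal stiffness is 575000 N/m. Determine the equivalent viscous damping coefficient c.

978 N·s/m

Logarithmic decrement δ = (1/n)·ln(x₀/x_n) = (1/1)·ln(19.6/15.3) = (1/1)·ln(1.281) = 0.2477.
ζ = δ/√(4π² + δ²) = 0.2477/√(39.48 + 0.0613) = 0.2477/6.288 = 0.03939.
c = ζ · 2√(km) = 0.03939 × 2√(575000 × 268) = 0.03939 × 24830 = 977.9 N·s/m.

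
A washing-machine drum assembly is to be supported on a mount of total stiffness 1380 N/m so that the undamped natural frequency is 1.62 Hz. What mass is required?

13.3 kg

ω_n = 2πf_n = 2π × 1.62 = 10.18 rad/s.
m = k/ω_n² = 1380/10.18² = 1380/103.6 = 13.32 kg.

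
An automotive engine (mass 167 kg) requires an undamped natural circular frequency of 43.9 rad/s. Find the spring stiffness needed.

k = m·ω_n² = 167 × 43.90² = 167 × 1927 = 321800 N/m.

322000 N/m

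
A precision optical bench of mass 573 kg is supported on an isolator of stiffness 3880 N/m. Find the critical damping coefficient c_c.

c_c = 2√(k·m) = 2√(3880 × 573) = 2 × 1491 = 2982 N·s/m.

2980 N·s/m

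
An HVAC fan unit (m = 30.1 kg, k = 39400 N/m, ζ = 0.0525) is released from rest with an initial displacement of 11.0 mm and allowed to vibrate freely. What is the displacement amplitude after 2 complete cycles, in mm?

5.68 mm

Logarithmic decrement δ = 2πζ/√(1 − ζ²) = 2π × 0.05250/√(1 − 0.00276) = 0.3303.
After n cycles, x_n/x₀ = e^(−nδ), so x_2 = 11.0 × e^(−2 × 0.3303) = 11.0 × 0.5165 = 5.682 mm.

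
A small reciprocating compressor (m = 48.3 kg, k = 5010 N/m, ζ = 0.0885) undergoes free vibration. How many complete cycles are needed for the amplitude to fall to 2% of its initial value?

8 cycles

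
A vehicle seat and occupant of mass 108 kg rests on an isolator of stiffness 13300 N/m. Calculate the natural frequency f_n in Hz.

ω_n = √(k/m) = √(13300/108) = √123.1 = 11.10 rad/s.
f_n = ω_n/(2π) = 11.10/6.283 = 1.766 Hz.

1.77 Hz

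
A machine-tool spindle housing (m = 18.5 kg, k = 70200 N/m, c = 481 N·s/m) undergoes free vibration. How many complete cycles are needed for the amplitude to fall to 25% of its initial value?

ζ = c/(2√(km)) = 481/(2√(70200 × 18.5)) = 481/2279 = 0.2110.
Logarithmic decrement δ = 2πζ/√(1 − ζ²) = 2π × 0.2110/√(1 − 0.0445) = 1.357.
x_n/x₀ = e^(−nδ) ≤ 0.25; take ln: n ≥ ln(1/0.25)/δ = 1.386/1.357 = 1.022.
So 2 complete cycles are required.

2 cycles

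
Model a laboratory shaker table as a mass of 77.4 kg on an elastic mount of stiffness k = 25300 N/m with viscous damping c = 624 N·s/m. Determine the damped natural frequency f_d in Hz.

ω_n = √(k/m) = √(25300/77.4) = 18.08 rad/s.
Critical damping c_c = 2√(k·m) = 2√(25300 × 77.4) = 2799 N·s/m, so ζ = c/c_c = 624/2799 = 0.2230.
ω_d = ω_n√(1 − ζ²) = 18.08 × √(1 − 0.0497) = 17.62 rad/s.
f_d = ω_d/(2π) = 2.805 Hz.

2.81 Hz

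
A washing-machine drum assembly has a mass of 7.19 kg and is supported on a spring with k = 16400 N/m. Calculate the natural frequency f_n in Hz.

ω_n = √(k/m) = √(16400/7.19) = √2281 = 47.76 rad/s.
f_n = ω_n/(2π) = 47.76/6.283 = 7.601 Hz.

7.60 Hz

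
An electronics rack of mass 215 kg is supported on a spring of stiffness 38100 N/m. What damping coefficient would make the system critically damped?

5720 N·s/m

c_c = 2√(k·m) = 2√(38100 × 215) = 2 × 2862 = 5724 N·s/m.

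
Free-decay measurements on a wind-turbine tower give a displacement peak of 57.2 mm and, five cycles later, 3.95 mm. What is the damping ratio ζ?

0.0848

Logarithmic decrement δ = (1/n)·ln(x₀/x_n) = (1/5)·ln(57.2/3.95) = (1/5)·ln(14.48) = 0.5346.
ζ = δ/√(4π² + δ²) = 0.5346/√(39.48 + 0.286) = 0.5346/6.306 = 0.08477.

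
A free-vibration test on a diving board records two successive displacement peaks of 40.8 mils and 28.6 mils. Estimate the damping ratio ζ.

0.0565

Logarithmic decrement δ = (1/n)·ln(x₀/x_n) = (1/1)·ln(40.8/28.6) = (1/1)·ln(1.427) = 0.3553.
ζ = δ/√(4π² + δ²) = 0.3553/√(39.48 + 0.126) = 0.3553/6.293 = 0.05645.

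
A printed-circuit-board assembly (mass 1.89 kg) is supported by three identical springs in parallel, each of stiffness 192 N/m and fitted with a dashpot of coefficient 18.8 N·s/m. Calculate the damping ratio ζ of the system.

Parallel springs add: k_eq = 3 × 192 = 576.0 N/m.
ω_n = √(k_eq/m) = √(576.0/1.89) = 17.46 rad/s.
Critical damping c_c = 2√(k_eq·m) = 2√(576.0 × 1.89) = 65.99 N·s/m, so ζ = c/c_c = 18.8/65.99 = 0.2849.

0.285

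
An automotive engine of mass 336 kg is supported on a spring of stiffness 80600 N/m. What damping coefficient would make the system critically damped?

c_c = 2√(k·m) = 2√(80600 × 336) = 2 × 5204 = 10410 N·s/m.

10400 N·s/m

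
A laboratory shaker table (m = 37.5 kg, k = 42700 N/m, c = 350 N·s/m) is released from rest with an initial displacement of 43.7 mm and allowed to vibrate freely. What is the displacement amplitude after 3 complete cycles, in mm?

3.14 mm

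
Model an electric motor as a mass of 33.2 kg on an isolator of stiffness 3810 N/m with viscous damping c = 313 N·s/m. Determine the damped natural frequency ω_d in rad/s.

9.62 rad/s

ω_n = √(k/m) = √(3810/33.2) = 10.71 rad/s.
Critical damping c_c = 2√(k·m) = 2√(3810 × 33.2) = 711.3 N·s/m, so ζ = c/c_c = 313/711.3 = 0.4400.
ω_d = ω_n√(1 − ζ²) = 10.71 × √(1 − 0.194) = 9.620 rad/s.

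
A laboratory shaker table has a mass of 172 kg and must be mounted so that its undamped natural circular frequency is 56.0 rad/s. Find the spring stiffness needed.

k = m·ω_n² = 172 × 56.00² = 172 × 3136 = 539400 N/m.

539000 N/m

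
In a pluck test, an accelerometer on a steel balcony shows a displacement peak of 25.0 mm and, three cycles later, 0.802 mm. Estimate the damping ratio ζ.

Logarithmic decrement δ = (1/n)·ln(x₀/x_n) = (1/3)·ln(25.0/0.802) = (1/3)·ln(31.17) = 1.147.
ζ = δ/√(4π² + δ²) = 1.147/√(39.48 + 1.31) = 1.147/6.387 = 0.1795.

0.180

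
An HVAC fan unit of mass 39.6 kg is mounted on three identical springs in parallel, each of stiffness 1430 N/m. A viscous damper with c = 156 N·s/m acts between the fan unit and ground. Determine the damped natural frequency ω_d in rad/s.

10.2 rad/s

Parallel springs add: k_eq = 3 × 1430 = 4290 N/m.
ω_n = √(k_eq/m) = √(4290/39.6) = 10.41 rad/s.
Critical damping c_c = 2√(k_eq·m) = 2√(4290 × 39.6) = 824.3 N·s/m, so ζ = c/c_c = 156/824.3 = 0.1892.
ω_d = ω_n√(1 − ζ²) = 10.41 × √(1 − 0.0358) = 10.22 rad/s.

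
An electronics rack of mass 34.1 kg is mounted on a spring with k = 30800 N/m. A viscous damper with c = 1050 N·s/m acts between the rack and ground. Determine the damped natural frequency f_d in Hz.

4.11 Hz

ω_n = √(k/m) = √(30800/34.1) = 30.05 rad/s.
Critical damping c_c = 2√(k·m) = 2√(30800 × 34.1) = 2050 N·s/m, so ζ = c/c_c = 1050/2050 = 0.5123.
ω_d = ω_n√(1 − ζ²) = 30.05 × √(1 − 0.262) = 25.81 rad/s.
f_d = ω_d/(2π) = 4.108 Hz.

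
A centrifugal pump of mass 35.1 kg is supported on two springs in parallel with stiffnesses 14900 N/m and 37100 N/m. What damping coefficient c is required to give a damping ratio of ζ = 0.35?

946 N·s/m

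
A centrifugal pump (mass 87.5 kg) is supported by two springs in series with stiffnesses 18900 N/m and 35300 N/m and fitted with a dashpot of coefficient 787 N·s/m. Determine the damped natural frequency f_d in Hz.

1.75 Hz

Series springs: 1/k_eq = 1/18900 + 1/35300 = 8.124×10^-5, so k_eq = 12310 N/m.
ω_n = √(k_eq/m) = √(12310/87.5) = 11.86 rad/s.
Critical damping c_c = 2√(k_eq·m) = 2√(12310 × 87.5) = 2076 N·s/m, so ζ = c/c_c = 787/2076 = 0.3792.
ω_d = ω_n√(1 − ζ²) = 11.86 × √(1 − 0.144) = 10.98 rad/s.
f_d = ω_d/(2π) = 1.747 Hz.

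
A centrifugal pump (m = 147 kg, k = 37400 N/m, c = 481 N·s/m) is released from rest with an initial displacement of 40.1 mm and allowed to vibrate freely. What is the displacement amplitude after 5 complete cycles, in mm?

ζ = c/(2√(km)) = 481/(2√(37400 × 147)) = 481/4689 = 0.1026.
Logarithmic decrement δ = 2πζ/√(1 − ζ²) = 2π × 0.1026/√(1 − 0.0105) = 0.6479.
After n cycles, x_n/x₀ = e^(−nδ), so x_5 = 40.1 × e^(−5 × 0.6479) = 40.1 × 0.03919 = 1.571 mm.

1.57 mm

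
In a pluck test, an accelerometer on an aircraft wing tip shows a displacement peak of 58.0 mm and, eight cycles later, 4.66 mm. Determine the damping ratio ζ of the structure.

0.0501

Logarithmic decrement δ = (1/n)·ln(x₀/x_n) = (1/8)·ln(58.0/4.66) = (1/8)·ln(12.45) = 0.3152.
ζ = δ/√(4π² + δ²) = 0.3152/√(39.48 + 0.0993) = 0.3152/6.291 = 0.05010.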